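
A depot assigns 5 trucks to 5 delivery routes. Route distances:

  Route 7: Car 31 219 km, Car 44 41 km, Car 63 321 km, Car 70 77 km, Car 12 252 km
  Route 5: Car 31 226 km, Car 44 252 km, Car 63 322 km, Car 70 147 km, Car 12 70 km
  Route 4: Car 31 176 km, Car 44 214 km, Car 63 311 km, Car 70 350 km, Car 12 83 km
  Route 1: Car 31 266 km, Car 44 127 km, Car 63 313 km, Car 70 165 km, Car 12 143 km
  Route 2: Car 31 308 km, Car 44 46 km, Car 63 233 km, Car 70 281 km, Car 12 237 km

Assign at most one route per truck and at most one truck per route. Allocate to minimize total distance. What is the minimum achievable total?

Min total: 682 km

Optimal: Car 31→Route 4 (176 km), Car 44→Route 2 (46 km), Car 63→Route 1 (313 km), Car 70→Route 7 (77 km), Car 12→Route 5 (70 km) — total 176+46+313+77+70 = 682 km.
Column-greedy (each route in turn goes to its cheapest remaining truck) gives 685 km, worse by 3.
No other one-to-one assignment undercuts 682 km.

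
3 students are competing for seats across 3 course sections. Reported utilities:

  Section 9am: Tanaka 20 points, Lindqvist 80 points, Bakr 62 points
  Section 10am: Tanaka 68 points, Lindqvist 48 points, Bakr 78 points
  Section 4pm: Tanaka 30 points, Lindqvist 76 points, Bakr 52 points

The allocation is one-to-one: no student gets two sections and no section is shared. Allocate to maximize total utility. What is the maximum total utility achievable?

Treat this as an assignment problem: match each student to one section.
Optimal: Tanaka→Section 10am (68 points), Lindqvist→Section 4pm (76 points), Bakr→Section 9am (62 points) — total 68+76+62 = 206 points.
Max-entry greedy (repeatedly take the single best remaining cell) gives 188 points, worse by 18.

Max total: 206 points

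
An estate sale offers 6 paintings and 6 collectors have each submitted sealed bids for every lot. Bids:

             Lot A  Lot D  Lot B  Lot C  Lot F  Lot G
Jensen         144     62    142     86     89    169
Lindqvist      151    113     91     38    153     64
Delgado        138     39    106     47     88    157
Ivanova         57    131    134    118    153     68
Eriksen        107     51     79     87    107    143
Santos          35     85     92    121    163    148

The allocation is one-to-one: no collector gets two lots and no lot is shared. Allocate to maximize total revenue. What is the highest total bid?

This is the linear assignment problem.
Optimal: Jensen→Lot B ($142), Lindqvist→Lot A ($151), Delgado→Lot G ($157), Ivanova→Lot D ($131), Eriksen→Lot C ($87), Santos→Lot F ($163) — total 142+151+157+131+87+163 = $831.
Next-best assignment: Jensen→Lot B, Lindqvist→Lot F, Delgado→Lot A, Ivanova→Lot D, Eriksen→Lot G, Santos→Lot C = $828.

Maximum total: $831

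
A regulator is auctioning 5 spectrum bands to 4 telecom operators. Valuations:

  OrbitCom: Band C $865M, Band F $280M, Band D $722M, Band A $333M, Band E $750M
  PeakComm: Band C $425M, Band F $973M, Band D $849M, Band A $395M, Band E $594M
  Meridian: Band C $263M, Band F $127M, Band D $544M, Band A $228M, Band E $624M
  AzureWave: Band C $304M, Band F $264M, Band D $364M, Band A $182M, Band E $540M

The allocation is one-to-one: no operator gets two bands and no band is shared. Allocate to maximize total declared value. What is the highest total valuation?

Max total: $2922M

This is the linear assignment problem.
Optimal: OrbitCom→Band C ($865M), PeakComm→Band F ($973M), Meridian→Band D ($544M), AzureWave→Band E ($540M) — total 865+973+544+540 = $2922M.
Row-greedy (each operator in turn takes its best remaining band) gives $2826M, worse by 96.
No other one-to-one assignment exceeds $2922M.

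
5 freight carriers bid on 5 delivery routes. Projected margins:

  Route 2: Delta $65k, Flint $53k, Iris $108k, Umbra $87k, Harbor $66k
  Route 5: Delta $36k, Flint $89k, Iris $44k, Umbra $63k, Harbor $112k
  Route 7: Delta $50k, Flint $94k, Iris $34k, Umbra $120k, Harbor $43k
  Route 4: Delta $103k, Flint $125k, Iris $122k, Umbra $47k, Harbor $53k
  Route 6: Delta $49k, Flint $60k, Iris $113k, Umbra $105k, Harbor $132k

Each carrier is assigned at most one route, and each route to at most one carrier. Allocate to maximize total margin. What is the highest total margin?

Optimal: Delta→Route 4 ($103k), Flint→Route 5 ($89k), Iris→Route 2 ($108k), Umbra→Route 7 ($120k), Harbor→Route 6 ($132k) — total 103+89+108+120+132 = $552k.
Column-greedy (each route in turn goes to its best remaining carrier) gives $514k, worse by 38.
Next-best assignment: Delta→Route 2, Flint→Route 4, Iris→Route 6, Umbra→Route 7, Harbor→Route 5 = $535k.
No other one-to-one assignment exceeds $552k.

Max total: $552k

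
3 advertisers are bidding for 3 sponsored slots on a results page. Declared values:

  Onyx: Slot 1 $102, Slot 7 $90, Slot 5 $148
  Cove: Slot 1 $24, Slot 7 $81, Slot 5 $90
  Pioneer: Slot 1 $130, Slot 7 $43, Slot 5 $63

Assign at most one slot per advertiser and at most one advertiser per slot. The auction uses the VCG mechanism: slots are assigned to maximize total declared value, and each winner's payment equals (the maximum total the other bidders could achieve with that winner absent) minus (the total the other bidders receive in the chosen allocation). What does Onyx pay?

Onyx pays $9.

Efficient allocation: Onyx→Slot 5 ($148), Cove→Slot 7 ($81), Pioneer→Slot 1 ($130); total welfare W = $359.
Onyx receives Slot 5 at value $148, so the others get W − 148 = $211.
Without Onyx: best allocation of the remaining 2 bidders over all 3 slots is Cove→Slot 5 ($90), Pioneer→Slot 1 ($130), total $220.
VCG payment = (others' best without Onyx) − (others' welfare with Onyx) = 220 − 211 = $9.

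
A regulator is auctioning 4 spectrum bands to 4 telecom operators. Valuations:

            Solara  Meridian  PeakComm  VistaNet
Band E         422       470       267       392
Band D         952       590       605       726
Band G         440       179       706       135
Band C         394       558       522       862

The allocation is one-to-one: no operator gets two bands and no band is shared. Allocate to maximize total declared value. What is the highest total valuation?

Max total: $2990M

This is a one-to-one assignment (maximum-weight bipartite matching).
Optimal: Solara→Band D ($952M), Meridian→Band E ($470M), PeakComm→Band G ($706M), VistaNet→Band C ($862M) — total 952+470+706+862 = $2990M.
Next-best assignment: Solara→Band D, Meridian→Band C, PeakComm→Band G, VistaNet→Band E = $2608M.
Swapping VistaNet↔Solara (VistaNet→Band D $726M, Solara→Band C $394M) loses 694.
No other one-to-one assignment exceeds $2990M.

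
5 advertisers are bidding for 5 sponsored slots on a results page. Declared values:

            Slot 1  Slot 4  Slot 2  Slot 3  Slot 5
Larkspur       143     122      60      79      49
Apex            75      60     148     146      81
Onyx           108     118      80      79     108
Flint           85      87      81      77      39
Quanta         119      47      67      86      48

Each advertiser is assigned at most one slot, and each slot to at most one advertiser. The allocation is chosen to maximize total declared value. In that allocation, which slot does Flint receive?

Flint receives Slot 2.

Optimal: Larkspur→Slot 4 ($122), Apex→Slot 3 ($146), Onyx→Slot 5 ($108), Flint→Slot 2 ($81), Quanta→Slot 1 ($119) — total 122+146+108+81+119 = $576.
Row-greedy (each advertiser in turn takes its best remaining slot) gives $534, worse by 42.
Next-best assignment: Larkspur→Slot 4, Apex→Slot 2, Onyx→Slot 5, Flint→Slot 3, Quanta→Slot 1 = $574.
Flint's own top slot is Slot 4 ($87), but forcing Flint→Slot 4 and reassigning the rest optimally gives only $572 — worse by 4.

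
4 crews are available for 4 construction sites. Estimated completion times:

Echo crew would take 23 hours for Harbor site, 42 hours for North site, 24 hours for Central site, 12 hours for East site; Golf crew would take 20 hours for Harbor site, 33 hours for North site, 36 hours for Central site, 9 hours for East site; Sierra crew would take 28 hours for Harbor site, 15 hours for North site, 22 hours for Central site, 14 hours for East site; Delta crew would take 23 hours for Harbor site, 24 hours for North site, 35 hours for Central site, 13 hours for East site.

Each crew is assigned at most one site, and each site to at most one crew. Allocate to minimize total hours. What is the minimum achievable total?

Minimum total: 71 hours

Treat this as an assignment problem: match each crew to one site.
Optimal: Echo crew→Central site (24 hours), Golf crew→East site (9 hours), Sierra crew→North site (15 hours), Delta crew→Harbor site (23 hours) — total 24+9+15+23 = 71 hours.
Row-greedy (each crew in turn takes its cheapest remaining site) gives 82 hours, worse by 11.
Next-best assignment: Echo crew→Central site, Golf crew→Harbor site, Sierra crew→North site, Delta crew→East site = 72 hours.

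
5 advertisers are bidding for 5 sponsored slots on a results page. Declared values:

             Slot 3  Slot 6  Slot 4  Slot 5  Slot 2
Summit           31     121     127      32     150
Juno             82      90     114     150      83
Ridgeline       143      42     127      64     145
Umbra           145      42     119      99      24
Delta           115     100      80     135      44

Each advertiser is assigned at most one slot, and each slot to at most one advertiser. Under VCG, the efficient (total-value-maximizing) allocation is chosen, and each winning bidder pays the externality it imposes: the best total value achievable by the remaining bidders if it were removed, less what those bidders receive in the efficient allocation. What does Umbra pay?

Efficient allocation: Summit→Slot 2 ($150), Juno→Slot 5 ($150), Ridgeline→Slot 4 ($127), Umbra→Slot 3 ($145), Delta→Slot 6 ($100); total welfare W = $672.
Umbra receives Slot 3 at value $145, so the others get W − 145 = $527.
Without Umbra: best allocation of the remaining 4 bidders over all 5 slots is Summit→Slot 2 ($150), Juno→Slot 5 ($150), Ridgeline→Slot 3 ($143), Delta→Slot 6 ($100), total $543.
VCG payment = (others' best without Umbra) − (others' welfare with Umbra) = 543 − 527 = $16.

Umbra pays $16.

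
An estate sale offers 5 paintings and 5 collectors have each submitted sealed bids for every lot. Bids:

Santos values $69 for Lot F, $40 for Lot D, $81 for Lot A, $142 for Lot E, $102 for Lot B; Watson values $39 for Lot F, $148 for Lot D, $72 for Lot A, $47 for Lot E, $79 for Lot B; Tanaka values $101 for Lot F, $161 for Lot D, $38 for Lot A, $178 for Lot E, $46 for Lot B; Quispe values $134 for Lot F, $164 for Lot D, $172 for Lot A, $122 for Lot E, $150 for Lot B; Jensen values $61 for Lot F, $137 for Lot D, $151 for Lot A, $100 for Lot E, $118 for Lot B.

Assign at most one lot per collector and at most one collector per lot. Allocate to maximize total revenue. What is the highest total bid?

This is a one-to-one assignment (maximum-weight bipartite matching).
Optimal: Santos→Lot B ($102), Watson→Lot D ($148), Tanaka→Lot E ($178), Quispe→Lot F ($134), Jensen→Lot A ($151) — total 102+148+178+134+151 = $713.
Column-greedy (each lot in turn goes to its best remaining collector) gives $667, worse by 46.
Next-best assignment: Santos→Lot F, Watson→Lot D, Tanaka→Lot E, Quispe→Lot B, Jensen→Lot A = $696.
Swapping Santos↔Quispe (Santos→Lot F $69, Quispe→Lot B $150) loses 17.
No other one-to-one assignment exceeds $713.

Maximum total: $713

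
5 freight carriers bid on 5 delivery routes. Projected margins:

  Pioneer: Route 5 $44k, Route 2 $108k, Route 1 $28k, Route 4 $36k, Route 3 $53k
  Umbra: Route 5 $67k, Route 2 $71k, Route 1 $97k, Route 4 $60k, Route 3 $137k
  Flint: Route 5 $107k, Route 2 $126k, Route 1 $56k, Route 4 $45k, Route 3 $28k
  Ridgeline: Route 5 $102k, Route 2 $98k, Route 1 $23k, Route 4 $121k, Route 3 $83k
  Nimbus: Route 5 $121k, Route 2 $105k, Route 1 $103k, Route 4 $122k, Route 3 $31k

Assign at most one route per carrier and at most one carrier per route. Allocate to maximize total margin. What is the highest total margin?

Treat this as an assignment problem: match each carrier to one route.
Optimal: Pioneer→Route 2 ($108k), Umbra→Route 3 ($137k), Flint→Route 5 ($107k), Ridgeline→Route 4 ($121k), Nimbus→Route 1 ($103k) — total 108+137+107+121+103 = $576k.
Max-entry greedy (repeatedly take the single best remaining cell) gives $515k, worse by 61.

Maximum total: $576k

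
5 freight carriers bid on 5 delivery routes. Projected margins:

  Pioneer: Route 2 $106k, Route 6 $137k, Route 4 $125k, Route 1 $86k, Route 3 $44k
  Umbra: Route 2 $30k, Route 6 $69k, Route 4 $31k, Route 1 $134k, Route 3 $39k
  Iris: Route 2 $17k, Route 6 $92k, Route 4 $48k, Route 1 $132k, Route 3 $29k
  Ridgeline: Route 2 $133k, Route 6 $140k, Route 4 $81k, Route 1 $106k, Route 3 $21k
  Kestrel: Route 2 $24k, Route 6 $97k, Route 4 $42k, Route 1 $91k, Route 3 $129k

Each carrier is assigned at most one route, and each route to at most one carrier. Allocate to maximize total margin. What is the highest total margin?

Optimal: Pioneer→Route 4 ($125k), Umbra→Route 1 ($134k), Iris→Route 6 ($92k), Ridgeline→Route 2 ($133k), Kestrel→Route 3 ($129k) — total 125+134+92+133+129 = $613k.
Max-entry greedy (repeatedly take the single best remaining cell) gives $545k, worse by 68.
Next-best assignment: Pioneer→Route 4, Umbra→Route 6, Iris→Route 1, Ridgeline→Route 2, Kestrel→Route 3 = $588k.

Maximum total: $613k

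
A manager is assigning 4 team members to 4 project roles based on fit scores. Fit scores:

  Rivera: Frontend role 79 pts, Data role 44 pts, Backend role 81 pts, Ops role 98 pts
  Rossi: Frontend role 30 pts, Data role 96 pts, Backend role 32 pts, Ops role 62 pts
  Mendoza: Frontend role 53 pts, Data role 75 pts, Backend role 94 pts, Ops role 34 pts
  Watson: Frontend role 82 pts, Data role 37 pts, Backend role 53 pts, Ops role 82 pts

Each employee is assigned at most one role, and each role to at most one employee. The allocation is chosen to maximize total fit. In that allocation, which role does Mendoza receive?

Optimal: Rivera→Ops role (98 pts), Rossi→Data role (96 pts), Mendoza→Backend role (94 pts), Watson→Frontend role (82 pts) — total 98+96+94+82 = 370 pts.
Checked against all permutations: 370 pts is optimal.

Mendoza receives Backend role.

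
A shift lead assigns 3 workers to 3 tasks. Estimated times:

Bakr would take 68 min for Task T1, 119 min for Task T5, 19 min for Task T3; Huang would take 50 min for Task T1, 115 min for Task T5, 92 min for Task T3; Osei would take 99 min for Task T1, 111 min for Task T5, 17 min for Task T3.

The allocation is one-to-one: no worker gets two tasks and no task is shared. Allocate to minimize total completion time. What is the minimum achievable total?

Optimal: Bakr→Task T3 (19 min), Huang→Task T1 (50 min), Osei→Task T5 (111 min) — total 19+50+111 = 180 min.
Next-best assignment: Bakr→Task T5, Huang→Task T1, Osei→Task T3 = 186 min.
Checked against all permutations: 180 min is optimal.

Minimum total: 180 min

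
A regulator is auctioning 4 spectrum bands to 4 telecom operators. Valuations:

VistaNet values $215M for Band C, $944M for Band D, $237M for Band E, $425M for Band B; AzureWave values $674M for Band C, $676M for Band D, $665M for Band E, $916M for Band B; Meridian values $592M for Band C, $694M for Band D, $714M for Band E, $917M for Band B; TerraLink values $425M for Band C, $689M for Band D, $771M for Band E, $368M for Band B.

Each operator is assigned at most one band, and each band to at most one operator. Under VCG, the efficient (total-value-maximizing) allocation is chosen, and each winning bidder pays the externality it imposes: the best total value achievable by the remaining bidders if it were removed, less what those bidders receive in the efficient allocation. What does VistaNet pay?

Efficient allocation: VistaNet→Band D ($944M), AzureWave→Band C ($674M), Meridian→Band B ($917M), TerraLink→Band E ($771M); total welfare W = $3306M.
VistaNet receives Band D at value $944M, so the others get W − 944 = $2362M.
Without VistaNet: best allocation of the remaining 3 bidders over all 4 bands is AzureWave→Band B ($916M), Meridian→Band D ($694M), TerraLink→Band E ($771M), total $2381M.
VCG payment = (others' best without VistaNet) − (others' welfare with VistaNet) = 2381 − 2362 = $19M.

VistaNet pays $19M.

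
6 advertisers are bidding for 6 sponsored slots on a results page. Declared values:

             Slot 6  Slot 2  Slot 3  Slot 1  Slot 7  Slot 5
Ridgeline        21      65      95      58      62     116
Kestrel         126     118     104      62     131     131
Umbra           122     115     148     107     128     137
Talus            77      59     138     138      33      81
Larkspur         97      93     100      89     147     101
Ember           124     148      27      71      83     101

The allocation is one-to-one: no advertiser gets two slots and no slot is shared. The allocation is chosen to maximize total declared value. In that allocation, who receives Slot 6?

Kestrel receives Slot 6.

Optimal: Ridgeline→Slot 5 ($116), Kestrel→Slot 6 ($126), Umbra→Slot 3 ($148), Talus→Slot 1 ($138), Larkspur→Slot 7 ($147), Ember→Slot 2 ($148) — total 116+126+148+138+147+148 = $823.
Max-entry greedy (repeatedly take the single best remaining cell) gives $733, worse by 90.
Next-best assignment: Ridgeline→Slot 3, Kestrel→Slot 6, Umbra→Slot 5, Talus→Slot 1, Larkspur→Slot 7, Ember→Slot 2 = $791.
Kestrel's own top slot is Slot 7 ($131), but forcing Kestrel→Slot 7 and reassigning the rest optimally gives only $778 — worse by 45.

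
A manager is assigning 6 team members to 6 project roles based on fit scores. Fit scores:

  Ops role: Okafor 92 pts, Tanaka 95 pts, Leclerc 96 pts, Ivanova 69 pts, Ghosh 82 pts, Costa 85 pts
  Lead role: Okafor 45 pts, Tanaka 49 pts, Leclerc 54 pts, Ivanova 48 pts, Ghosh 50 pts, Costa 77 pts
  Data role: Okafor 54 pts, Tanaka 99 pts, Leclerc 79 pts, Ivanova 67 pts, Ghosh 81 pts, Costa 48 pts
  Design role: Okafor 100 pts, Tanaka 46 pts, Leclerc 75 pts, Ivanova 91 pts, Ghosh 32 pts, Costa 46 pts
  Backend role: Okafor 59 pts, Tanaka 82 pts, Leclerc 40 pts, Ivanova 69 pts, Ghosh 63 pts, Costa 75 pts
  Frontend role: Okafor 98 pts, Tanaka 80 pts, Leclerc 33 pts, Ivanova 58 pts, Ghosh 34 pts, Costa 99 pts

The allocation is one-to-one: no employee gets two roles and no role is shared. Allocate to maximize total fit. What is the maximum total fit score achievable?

Optimal: Okafor→Frontend role (98 pts), Tanaka→Backend role (82 pts), Leclerc→Ops role (96 pts), Ivanova→Design role (91 pts), Ghosh→Data role (81 pts), Costa→Lead role (77 pts) — total 98+82+96+91+81+77 = 525 pts.
Row-greedy (each employee in turn takes its best remaining role) gives 513 pts, worse by 12.

Maximum total: 525 pts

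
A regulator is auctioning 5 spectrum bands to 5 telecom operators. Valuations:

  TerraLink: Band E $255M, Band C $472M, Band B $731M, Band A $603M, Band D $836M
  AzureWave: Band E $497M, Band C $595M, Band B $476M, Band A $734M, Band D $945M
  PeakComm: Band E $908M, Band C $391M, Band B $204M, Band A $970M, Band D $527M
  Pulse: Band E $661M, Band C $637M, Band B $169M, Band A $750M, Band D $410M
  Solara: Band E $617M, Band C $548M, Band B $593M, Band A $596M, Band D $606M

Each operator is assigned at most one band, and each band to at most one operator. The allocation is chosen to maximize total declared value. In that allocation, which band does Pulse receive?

Pulse receives Band C.

Treat this as an assignment problem: match each operator to one band.
Optimal: TerraLink→Band B ($731M), AzureWave→Band D ($945M), PeakComm→Band A ($970M), Pulse→Band C ($637M), Solara→Band E ($617M) — total 731+945+970+637+617 = $3900M.
Max-entry greedy (repeatedly take the single best remaining cell) gives $3855M, worse by 45.
Pulse's own top band is Band A ($750M), but forcing Pulse→Band A and reassigning the rest optimally gives only $3882M — worse by 18.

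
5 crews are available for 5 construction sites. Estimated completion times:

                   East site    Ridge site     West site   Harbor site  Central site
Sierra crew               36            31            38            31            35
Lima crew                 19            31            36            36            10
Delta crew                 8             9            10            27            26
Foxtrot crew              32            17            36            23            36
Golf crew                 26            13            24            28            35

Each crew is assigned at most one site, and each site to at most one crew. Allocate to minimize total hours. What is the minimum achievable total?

Optimal: Sierra crew→Harbor site (31 hours), Lima crew→Central site (10 hours), Delta crew→East site (8 hours), Foxtrot crew→Ridge site (17 hours), Golf crew→West site (24 hours) — total 31+10+8+17+24 = 90 hours.
Min-entry greedy (repeatedly take the single cheapest remaining cell) gives 92 hours, worse by 2.
Checked against all permutations: 90 hours is optimal.

Minimum total: 90 hours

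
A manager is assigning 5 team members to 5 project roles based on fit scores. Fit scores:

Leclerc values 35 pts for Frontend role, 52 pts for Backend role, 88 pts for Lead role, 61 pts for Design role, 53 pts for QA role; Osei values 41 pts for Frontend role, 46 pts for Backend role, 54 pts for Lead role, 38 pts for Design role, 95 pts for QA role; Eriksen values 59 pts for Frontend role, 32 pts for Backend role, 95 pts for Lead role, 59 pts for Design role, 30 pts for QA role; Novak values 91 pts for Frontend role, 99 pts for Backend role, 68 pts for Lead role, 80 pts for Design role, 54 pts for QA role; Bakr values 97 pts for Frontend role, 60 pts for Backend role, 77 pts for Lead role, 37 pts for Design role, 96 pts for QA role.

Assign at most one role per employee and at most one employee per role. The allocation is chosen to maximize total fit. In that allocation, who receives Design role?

Leclerc receives Design role.

Optimal: Leclerc→Design role (61 pts), Osei→QA role (95 pts), Eriksen→Lead role (95 pts), Novak→Backend role (99 pts), Bakr→Frontend role (97 pts) — total 61+95+95+99+97 = 447 pts.
Row-greedy (each employee in turn takes its best remaining role) gives 378 pts, worse by 69.
Next-best assignment: Leclerc→Lead role, Osei→QA role, Eriksen→Design role, Novak→Backend role, Bakr→Frontend role = 438 pts.
Swapping Leclerc↔Bakr (Leclerc→Frontend role 35 pts, Bakr→Design role 37 pts) loses 86.
Checked against all permutations: 447 pts is optimal.
Leclerc's own top role is Lead role (88 pts), but forcing Leclerc→Lead role and reassigning the rest optimally gives only 438 pts — worse by 9.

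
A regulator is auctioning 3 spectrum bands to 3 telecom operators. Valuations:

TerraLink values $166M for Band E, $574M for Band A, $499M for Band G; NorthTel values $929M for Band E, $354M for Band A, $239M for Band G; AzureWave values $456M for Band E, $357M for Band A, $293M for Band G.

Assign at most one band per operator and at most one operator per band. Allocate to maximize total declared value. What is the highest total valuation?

Optimal: TerraLink→Band A ($574M), NorthTel→Band E ($929M), AzureWave→Band G ($293M) — total 574+929+293 = $1796M.
Next-best assignment: TerraLink→Band G, NorthTel→Band E, AzureWave→Band A = $1785M.
Checked against all permutations: $1796M is optimal.

Max total: $1796M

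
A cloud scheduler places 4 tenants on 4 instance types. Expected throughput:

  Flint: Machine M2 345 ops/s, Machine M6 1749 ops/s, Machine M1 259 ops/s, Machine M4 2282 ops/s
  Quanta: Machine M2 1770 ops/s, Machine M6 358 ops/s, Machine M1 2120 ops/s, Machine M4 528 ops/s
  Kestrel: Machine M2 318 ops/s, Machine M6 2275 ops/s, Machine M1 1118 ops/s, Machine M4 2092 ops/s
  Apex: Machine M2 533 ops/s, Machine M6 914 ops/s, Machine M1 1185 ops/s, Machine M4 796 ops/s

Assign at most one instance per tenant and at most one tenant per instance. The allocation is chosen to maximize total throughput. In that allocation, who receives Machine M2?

This is the linear assignment problem.
Optimal: Flint→Machine M4 (2282 ops/s), Quanta→Machine M2 (1770 ops/s), Kestrel→Machine M6 (2275 ops/s), Apex→Machine M1 (1185 ops/s) — total 2282+1770+2275+1185 = 7512 ops/s.
Max-entry greedy (repeatedly take the single best remaining cell) gives 7210 ops/s, worse by 302.
Every other assignment is strictly worse.
Quanta's own top instance is Machine M1 (2120 ops/s), but forcing Quanta→Machine M1 and reassigning the rest optimally gives only 7210 ops/s — worse by 302.

Quanta receives Machine M2.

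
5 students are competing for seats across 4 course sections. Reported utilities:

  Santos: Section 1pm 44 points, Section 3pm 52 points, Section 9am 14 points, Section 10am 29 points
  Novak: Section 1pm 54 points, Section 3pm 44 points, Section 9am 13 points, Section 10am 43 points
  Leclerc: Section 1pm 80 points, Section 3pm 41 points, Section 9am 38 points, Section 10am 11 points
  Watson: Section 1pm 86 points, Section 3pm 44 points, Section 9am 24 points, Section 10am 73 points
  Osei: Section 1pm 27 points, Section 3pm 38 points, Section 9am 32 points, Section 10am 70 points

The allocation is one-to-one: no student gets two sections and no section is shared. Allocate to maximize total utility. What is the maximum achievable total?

Maximum total: 246 points

Optimal: Watson→Section 1pm (86 points), Santos→Section 3pm (52 points), Leclerc→Section 9am (38 points), Osei→Section 10am (70 points) — total 86+52+38+70 = 246 points.
Row-greedy (each student in turn takes its best remaining section) gives 217 points, worse by 29.
Checked against all permutations: 246 points is optimal.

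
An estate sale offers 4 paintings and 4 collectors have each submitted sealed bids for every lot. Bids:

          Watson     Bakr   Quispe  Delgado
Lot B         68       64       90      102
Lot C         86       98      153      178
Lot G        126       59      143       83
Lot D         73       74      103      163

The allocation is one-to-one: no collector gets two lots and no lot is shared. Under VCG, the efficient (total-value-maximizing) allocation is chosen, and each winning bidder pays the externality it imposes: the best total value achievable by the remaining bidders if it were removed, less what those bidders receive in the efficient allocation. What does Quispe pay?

Efficient allocation: Watson→Lot G ($126), Bakr→Lot B ($64), Quispe→Lot C ($153), Delgado→Lot D ($163); total welfare W = $506.
Quispe receives Lot C at value $153, so the others get W − 153 = $353.
Without Quispe: best allocation of the remaining 3 bidders over all 4 lots is Watson→Lot G ($126), Bakr→Lot C ($98), Delgado→Lot D ($163), total $387.
VCG payment = (others' best without Quispe) − (others' welfare with Quispe) = 387 − 353 = $34.

Quispe pays $34.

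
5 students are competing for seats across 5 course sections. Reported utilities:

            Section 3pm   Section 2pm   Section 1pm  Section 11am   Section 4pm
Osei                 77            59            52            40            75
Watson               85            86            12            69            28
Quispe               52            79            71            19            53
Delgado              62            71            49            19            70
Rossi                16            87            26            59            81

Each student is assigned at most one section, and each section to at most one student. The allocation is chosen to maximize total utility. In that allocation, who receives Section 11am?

Watson receives Section 11am.

Optimal: Osei→Section 3pm (77 points), Watson→Section 11am (69 points), Quispe→Section 1pm (71 points), Delgado→Section 4pm (70 points), Rossi→Section 2pm (87 points) — total 77+69+71+70+87 = 374 points.
Column-greedy (each section in turn goes to its best remaining student) gives 353 points, worse by 21.
Checked against all permutations: 374 points is optimal.
Watson's own top section is Section 2pm (86 points), but forcing Watson→Section 2pm and reassigning the rest optimally gives only 363 points — worse by 11.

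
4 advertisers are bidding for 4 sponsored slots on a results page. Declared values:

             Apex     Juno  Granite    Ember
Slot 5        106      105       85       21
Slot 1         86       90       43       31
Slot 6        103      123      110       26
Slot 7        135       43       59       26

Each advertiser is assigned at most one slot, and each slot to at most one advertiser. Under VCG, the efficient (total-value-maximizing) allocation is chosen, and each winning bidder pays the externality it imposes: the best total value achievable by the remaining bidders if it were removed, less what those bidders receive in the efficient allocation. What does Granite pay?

Granite pays $18.

Efficient allocation: Apex→Slot 7 ($135), Juno→Slot 5 ($105), Granite→Slot 6 ($110), Ember→Slot 1 ($31); total welfare W = $381.
Granite receives Slot 6 at value $110, so the others get W − 110 = $271.
Without Granite: best allocation of the remaining 3 bidders over all 4 slots is Apex→Slot 7 ($135), Juno→Slot 6 ($123), Ember→Slot 1 ($31), total $289.
VCG payment = (others' best without Granite) − (others' welfare with Granite) = 289 − 271 = $18.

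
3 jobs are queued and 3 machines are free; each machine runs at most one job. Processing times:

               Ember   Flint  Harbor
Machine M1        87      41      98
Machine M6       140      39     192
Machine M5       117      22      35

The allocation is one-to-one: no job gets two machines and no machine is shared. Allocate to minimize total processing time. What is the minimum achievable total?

Treat this as an assignment problem: match each job to one machine.
Optimal: Ember→Machine M1 (87 min), Flint→Machine M6 (39 min), Harbor→Machine M5 (35 min) — total 87+39+35 = 161 min.
Next-best assignment: Ember→Machine M6, Flint→Machine M1, Harbor→Machine M5 = 216 min.

Minimum total: 161 min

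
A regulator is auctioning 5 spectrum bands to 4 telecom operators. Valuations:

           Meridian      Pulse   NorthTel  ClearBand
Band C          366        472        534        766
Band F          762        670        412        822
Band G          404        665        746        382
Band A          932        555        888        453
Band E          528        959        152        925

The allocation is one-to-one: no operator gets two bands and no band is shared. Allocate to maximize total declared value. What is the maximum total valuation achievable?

Optimal: Meridian→Band A ($932M), Pulse→Band E ($959M), NorthTel→Band G ($746M), ClearBand→Band F ($822M) — total 932+959+746+822 = $3459M.

Max total: $3459M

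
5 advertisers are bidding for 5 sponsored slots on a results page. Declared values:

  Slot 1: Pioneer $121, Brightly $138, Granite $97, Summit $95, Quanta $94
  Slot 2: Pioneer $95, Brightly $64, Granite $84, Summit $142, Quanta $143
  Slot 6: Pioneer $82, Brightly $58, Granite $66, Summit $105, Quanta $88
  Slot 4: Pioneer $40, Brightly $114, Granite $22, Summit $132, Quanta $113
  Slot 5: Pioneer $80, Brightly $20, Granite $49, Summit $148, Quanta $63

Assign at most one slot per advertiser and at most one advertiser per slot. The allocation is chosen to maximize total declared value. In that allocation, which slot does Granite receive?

Treat this as an assignment problem: match each advertiser to one slot.
Optimal: Pioneer→Slot 1 ($121), Brightly→Slot 4 ($114), Granite→Slot 6 ($66), Summit→Slot 5 ($148), Quanta→Slot 2 ($143) — total 121+114+66+148+143 = $592.
Column-greedy (each slot in turn goes to its best remaining advertiser) gives $475, worse by 117.
Granite's own top slot is Slot 1 ($97), but forcing Granite→Slot 1 and reassigning the rest optimally gives only $584 — worse by 8.

Granite receives Slot 6.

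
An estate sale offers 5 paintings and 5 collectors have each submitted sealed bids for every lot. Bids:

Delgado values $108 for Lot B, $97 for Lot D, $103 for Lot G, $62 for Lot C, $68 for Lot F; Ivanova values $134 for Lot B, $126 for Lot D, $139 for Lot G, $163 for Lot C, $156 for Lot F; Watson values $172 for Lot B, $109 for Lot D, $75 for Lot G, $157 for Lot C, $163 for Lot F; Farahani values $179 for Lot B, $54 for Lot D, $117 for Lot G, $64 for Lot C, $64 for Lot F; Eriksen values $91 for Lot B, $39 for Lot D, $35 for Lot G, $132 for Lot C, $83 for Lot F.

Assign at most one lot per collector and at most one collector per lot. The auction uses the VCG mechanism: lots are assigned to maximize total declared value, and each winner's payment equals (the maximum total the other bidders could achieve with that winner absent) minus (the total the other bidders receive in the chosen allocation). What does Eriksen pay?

Efficient allocation: Delgado→Lot D ($97), Ivanova→Lot G ($139), Watson→Lot F ($163), Farahani→Lot B ($179), Eriksen→Lot C ($132); total welfare W = $710.
Eriksen receives Lot C at value $132, so the others get W − 132 = $578.
Without Eriksen: best allocation of the remaining 4 bidders over all 5 lots is Delgado→Lot G ($103), Ivanova→Lot C ($163), Watson→Lot F ($163), Farahani→Lot B ($179), total $608.
VCG payment = (others' best without Eriksen) − (others' welfare with Eriksen) = 608 − 578 = $30.

Eriksen pays $30.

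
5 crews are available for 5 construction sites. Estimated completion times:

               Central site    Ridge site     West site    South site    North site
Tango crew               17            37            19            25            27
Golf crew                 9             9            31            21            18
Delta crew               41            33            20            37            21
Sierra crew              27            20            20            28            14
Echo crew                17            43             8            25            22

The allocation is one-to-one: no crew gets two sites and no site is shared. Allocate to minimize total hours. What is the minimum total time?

Optimal: Tango crew→Central site (17 hours), Golf crew→Ridge site (9 hours), Delta crew→North site (21 hours), Sierra crew→South site (28 hours), Echo crew→West site (8 hours) — total 17+9+21+28+8 = 83 hours.
Min-entry greedy (repeatedly take the single cheapest remaining cell) gives 89 hours, worse by 6.
Swapping Delta crew↔Sierra crew (Delta crew→South site 37 hours, Sierra crew→North site 14 hours) adds 2.

Minimum total: 83 hours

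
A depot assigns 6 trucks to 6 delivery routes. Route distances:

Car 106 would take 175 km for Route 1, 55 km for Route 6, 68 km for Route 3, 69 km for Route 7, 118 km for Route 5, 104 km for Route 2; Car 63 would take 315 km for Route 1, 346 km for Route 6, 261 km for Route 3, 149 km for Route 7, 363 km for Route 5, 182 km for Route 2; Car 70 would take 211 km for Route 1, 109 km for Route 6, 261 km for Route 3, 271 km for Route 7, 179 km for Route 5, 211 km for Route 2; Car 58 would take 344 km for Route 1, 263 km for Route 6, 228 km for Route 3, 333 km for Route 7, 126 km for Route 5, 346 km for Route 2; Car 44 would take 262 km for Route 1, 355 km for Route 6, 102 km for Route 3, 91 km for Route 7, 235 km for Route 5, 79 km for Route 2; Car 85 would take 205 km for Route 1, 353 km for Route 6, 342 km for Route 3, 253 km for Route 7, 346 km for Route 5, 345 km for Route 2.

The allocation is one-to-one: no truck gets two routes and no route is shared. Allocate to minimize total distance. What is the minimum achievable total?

Optimal: Car 106→Route 3 (68 km), Car 63→Route 7 (149 km), Car 70→Route 6 (109 km), Car 58→Route 5 (126 km), Car 44→Route 2 (79 km), Car 85→Route 1 (205 km) — total 68+149+109+126+79+205 = 736 km.
Row-greedy (each truck in turn takes its cheapest remaining route) gives 895 km, worse by 159.

Min total: 736 km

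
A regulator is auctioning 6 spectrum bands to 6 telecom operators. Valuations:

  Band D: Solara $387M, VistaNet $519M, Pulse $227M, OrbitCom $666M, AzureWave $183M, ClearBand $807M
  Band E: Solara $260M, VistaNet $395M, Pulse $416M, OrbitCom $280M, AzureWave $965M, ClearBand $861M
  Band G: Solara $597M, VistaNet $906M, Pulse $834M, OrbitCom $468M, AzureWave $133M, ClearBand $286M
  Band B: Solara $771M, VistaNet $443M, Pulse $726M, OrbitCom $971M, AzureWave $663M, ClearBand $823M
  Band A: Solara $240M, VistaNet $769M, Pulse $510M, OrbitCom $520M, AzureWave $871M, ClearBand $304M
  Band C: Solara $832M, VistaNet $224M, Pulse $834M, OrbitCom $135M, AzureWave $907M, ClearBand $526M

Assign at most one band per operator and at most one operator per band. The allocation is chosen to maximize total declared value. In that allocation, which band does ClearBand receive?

Optimal: Solara→Band C ($832M), VistaNet→Band A ($769M), Pulse→Band G ($834M), OrbitCom→Band B ($971M), AzureWave→Band E ($965M), ClearBand→Band D ($807M) — total 832+769+834+971+965+807 = $5178M.
Column-greedy (each band in turn goes to its best remaining operator) gives $4991M, worse by 187.
Swapping VistaNet↔OrbitCom (VistaNet→Band B $443M, OrbitCom→Band A $520M) loses 777.
No other one-to-one assignment exceeds $5178M.
ClearBand's own top band is Band E ($861M), but forcing ClearBand→Band E and reassigning the rest optimally gives only $4909M — worse by 269.

ClearBand receives Band D.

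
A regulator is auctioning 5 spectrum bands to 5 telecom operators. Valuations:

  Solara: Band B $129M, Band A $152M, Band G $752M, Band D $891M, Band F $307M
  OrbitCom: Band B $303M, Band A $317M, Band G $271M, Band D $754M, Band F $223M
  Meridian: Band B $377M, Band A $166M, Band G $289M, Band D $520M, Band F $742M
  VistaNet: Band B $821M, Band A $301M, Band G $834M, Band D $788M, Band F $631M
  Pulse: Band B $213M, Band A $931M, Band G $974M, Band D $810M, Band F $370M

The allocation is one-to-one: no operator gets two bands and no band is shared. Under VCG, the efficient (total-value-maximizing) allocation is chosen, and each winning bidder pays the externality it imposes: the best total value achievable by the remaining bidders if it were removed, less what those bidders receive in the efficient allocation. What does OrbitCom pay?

Efficient allocation: Solara→Band G ($752M), OrbitCom→Band D ($754M), Meridian→Band F ($742M), VistaNet→Band B ($821M), Pulse→Band A ($931M); total welfare W = $4000M.
OrbitCom receives Band D at value $754M, so the others get W − 754 = $3246M.
Without OrbitCom: best allocation of the remaining 4 bidders over all 5 bands is Solara→Band D ($891M), Meridian→Band F ($742M), VistaNet→Band B ($821M), Pulse→Band G ($974M), total $3428M.
VCG payment = (others' best without OrbitCom) − (others' welfare with OrbitCom) = 3428 − 3246 = $182M.

OrbitCom pays $182M.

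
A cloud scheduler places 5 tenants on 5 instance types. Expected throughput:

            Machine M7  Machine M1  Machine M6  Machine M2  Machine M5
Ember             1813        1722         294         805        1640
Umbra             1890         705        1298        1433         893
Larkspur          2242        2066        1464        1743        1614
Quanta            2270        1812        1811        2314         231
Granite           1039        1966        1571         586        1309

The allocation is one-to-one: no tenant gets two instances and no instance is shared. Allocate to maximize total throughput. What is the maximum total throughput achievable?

Max total: 9481 ops/s

This is a one-to-one assignment (maximum-weight bipartite matching).
Optimal: Ember→Machine M5 (1640 ops/s), Umbra→Machine M7 (1890 ops/s), Larkspur→Machine M1 (2066 ops/s), Quanta→Machine M2 (2314 ops/s), Granite→Machine M6 (1571 ops/s) — total 1640+1890+2066+2314+1571 = 9481 ops/s.
Column-greedy (each instance in turn goes to its best remaining tenant) gives 8980 ops/s, worse by 501.
Next-best assignment: Ember→Machine M5, Umbra→Machine M6, Larkspur→Machine M7, Quanta→Machine M2, Granite→Machine M1 = 9460 ops/s.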